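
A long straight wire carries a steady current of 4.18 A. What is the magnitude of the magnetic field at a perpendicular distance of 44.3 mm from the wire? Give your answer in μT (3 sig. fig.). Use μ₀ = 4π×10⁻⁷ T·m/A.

For an infinitely long straight wire, B = μ₀I/(2πd).
B = (4π×10⁻⁷ × 4.18) / (2π × 0.0443) = 1.89×10⁻⁵ T.

B ≈ 18.9 μT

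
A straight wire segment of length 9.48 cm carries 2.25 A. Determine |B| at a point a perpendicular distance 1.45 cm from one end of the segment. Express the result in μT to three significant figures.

B ≈ 15.3 μT

For a finite straight segment, B = (μ₀I/4πd)(sinθ₁ + sinθ₂), where θ₁, θ₂ are the angles from the perpendicular to each end.
The perpendicular foot is at one end, so the two end-offsets along the wire are 0 and L = 0.0948 m.
sinθ₁ = 0/√(0²+0.0145²) = 0.0000; sinθ₂ = 0.0948/√(0.0948²+0.0145²) = 0.9885.
B = (4π×10⁻⁷ × 2.25) / (4π × 0.0145) × (0.0000 + 0.9885) = 1.53×10⁻⁵ T.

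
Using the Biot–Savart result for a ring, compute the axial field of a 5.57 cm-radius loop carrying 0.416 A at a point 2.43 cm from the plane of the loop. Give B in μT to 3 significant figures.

B ≈ 3.61 μT

On the axis of a circular loop, B = μ₀IR² / [2(R²+z²)^(3/2)].
R² + z² = (0.0557)² + (0.0243)² = 0.003693 m², and (R²+z²)^(3/2) = 2.24×10⁻⁴ m³.
B = (4π×10⁻⁷ × 0.416 × 0.003102) / (2 × 2.24×10⁻⁴) = 3.61×10⁻⁶ T.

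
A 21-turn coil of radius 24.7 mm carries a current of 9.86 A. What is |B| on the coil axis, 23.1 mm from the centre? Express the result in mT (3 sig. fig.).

For an N-turn flat coil, B = Nμ₀IR²/[2(R²+z²)^(3/2)] with R = 0.0247 m, z = 0.0231 m.
B = 21 × 9.77×10⁻⁵ T = 2.05×10⁻³ T.

B ≈ 2.05 mT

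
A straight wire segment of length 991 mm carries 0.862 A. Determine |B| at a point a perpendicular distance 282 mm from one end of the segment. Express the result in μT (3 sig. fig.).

For a finite straight segment, B = (μ₀I/4πd)(sinθ₁ + sinθ₂), where θ₁, θ₂ are the angles from the perpendicular to each end.
The perpendicular foot is at one end, so the two end-offsets along the wire are 0 and L = 0.991 m.
sinθ₁ = 0/√(0²+0.282²) = 0.0000; sinθ₂ = 0.991/√(0.991²+0.282²) = 0.9618.
B = (4π×10⁻⁷ × 0.862) / (4π × 0.282) × (0.0000 + 0.9618) = 2.94×10⁻⁷ T.

B ≈ 0.294 μT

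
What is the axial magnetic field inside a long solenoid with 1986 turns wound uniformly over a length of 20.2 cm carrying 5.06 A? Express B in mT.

B ≈ 62.5 mT

Inside a long solenoid, B = μ₀nI with n = 9832 turns/m.
B = 4π×10⁻⁷ × 9832 × 5.06 = 6.25×10⁻² T.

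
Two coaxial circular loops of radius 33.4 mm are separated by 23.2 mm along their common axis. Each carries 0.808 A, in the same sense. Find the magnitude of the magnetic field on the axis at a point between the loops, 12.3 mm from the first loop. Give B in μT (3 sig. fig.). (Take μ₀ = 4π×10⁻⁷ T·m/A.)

B ≈ 25.6 μT

Each loop contributes B = μ₀IR²/[2(R²+z²)^(3/2)] on the axis, with z measured from that loop.
Loop 1 (z = 0.0123 m): B₁ = 1.26×10⁻⁵ T. Loop 2 (z = 0.0109 m): B₂ = 1.31×10⁻⁵ T.
The fields add: B = B₁ + B₂ = 2.56×10⁻⁵ T.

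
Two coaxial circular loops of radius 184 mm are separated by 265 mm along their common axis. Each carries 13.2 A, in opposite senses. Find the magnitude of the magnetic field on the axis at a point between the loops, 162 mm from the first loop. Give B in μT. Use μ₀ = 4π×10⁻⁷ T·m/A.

B ≈ 10.9 μT

Each loop contributes B = μ₀IR²/[2(R²+z²)^(3/2)] on the axis, with z measured from that loop.
Loop 1 (z = 0.162 m): B₁ = 1.91×10⁻⁵ T. Loop 2 (z = 0.103 m): B₂ = 2.99×10⁻⁵ T.
The fields oppose: B = |B₁ − B₂| = 1.09×10⁻⁵ T.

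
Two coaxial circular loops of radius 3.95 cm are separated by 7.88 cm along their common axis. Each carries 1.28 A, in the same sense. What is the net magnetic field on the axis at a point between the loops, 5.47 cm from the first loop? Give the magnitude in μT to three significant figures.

Each loop contributes B = μ₀IR²/[2(R²+z²)^(3/2)] on the axis, with z measured from that loop.
Loop 1 (z = 0.0547 m): B₁ = 4.09×10⁻⁶ T. Loop 2 (z = 0.0241 m): B₂ = 1.27×10⁻⁵ T.
The fields add: B = B₁ + B₂ = 1.68×10⁻⁵ T.

B ≈ 16.8 μT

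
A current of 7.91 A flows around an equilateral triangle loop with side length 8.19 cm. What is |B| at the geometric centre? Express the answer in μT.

Each side is a finite straight segment at perpendicular distance d = a/(2 tan(π/3)) = 0.02364 m from the centre, with end-angles ±π/3.
One side contributes B₁ = (μ₀I/4πd)·2 sin(π/3) = 5.79×10⁻⁵ T.
All 3 sides add in the same direction: B = 3 × 5.79×10⁻⁵ = 1.74×10⁻⁴ T.

B ≈ 174 μT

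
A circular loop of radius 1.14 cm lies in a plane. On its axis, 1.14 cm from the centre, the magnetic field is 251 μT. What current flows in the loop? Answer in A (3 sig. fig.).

I ≈ 12.9 A

On the axis of a loop, B = μ₀IR²/[2(R²+z²)^(3/2)], so I = 2B(R²+z²)^(3/2)/(μ₀R²).
R² + z² = 0.00013 + 0.00013 = 0.0002599 m²; raised to 3/2 gives 4.19×10⁻⁶ m³.
I = 2 × 2.51×10⁻⁴ × 4.19×10⁻⁶ / (1.26×10⁻⁶ × 0.00013) = 12.9 A.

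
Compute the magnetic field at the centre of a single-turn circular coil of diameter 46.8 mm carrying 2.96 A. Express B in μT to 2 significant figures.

B ≈ 79 μT

At the centre of a circular loop the Biot–Savart law gives B = μ₀I/(2R) (so R = 0.0234 m).
B = (4π×10⁻⁷ × 2.96) / (2 × 0.0234) = 7.95×10⁻⁵ T.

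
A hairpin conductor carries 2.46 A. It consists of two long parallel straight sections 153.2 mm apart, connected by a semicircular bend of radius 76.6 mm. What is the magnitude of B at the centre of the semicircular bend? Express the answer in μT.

The semicircular arc contributes B_arc = μ₀I·π/(4πR) = μ₀I/(4R) = 1.01×10⁻⁵ T.
Each semi-infinite lead is at perpendicular distance R = 0.0766 m from the centre, with the perpendicular foot at its near end, so it contributes μ₀I/(4πR); both point the same way, together 6.42×10⁻⁶ T.
Arc and leads all point the same direction: B = 1.01×10⁻⁵ + 6.42×10⁻⁶ = 1.65×10⁻⁵ T.

B ≈ 16.5 μT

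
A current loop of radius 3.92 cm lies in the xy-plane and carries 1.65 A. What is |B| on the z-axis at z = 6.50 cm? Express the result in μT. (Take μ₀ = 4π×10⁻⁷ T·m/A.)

On the axis of a circular loop, B = μ₀IR² / [2(R²+z²)^(3/2)].
R² + z² = (0.0392)² + (0.065)² = 0.005762 m², and (R²+z²)^(3/2) = 4.37×10⁻⁴ m³.
B = (4π×10⁻⁷ × 1.65 × 0.001537) / (2 × 4.37×10⁻⁴) = 3.64×10⁻⁶ T.

B ≈ 3.64 μT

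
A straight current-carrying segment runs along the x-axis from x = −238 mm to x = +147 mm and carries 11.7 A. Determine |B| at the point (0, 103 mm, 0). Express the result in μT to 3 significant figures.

For a finite straight segment, B = (μ₀I/4πd)(sinθ₁ + sinθ₂), where θ₁, θ₂ are the angles from the perpendicular to each end.
The perpendicular distance is d = 0.103 m; the end-offsets along the wire are a = 0.238 m and b = 0.147 m.
sinθ₁ = 0.238/√(0.238²+0.103²) = 0.9177; sinθ₂ = 0.147/√(0.147²+0.103²) = 0.8190.
B = (4π×10⁻⁷ × 11.7) / (4π × 0.103) × (0.9177 + 0.8190) = 1.97×10⁻⁵ T.

B ≈ 19.7 μT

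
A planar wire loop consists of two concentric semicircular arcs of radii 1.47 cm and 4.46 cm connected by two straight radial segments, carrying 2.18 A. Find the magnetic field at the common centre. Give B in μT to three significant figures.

The radial connectors point toward the centre, so dl × r̂ = 0 and they contribute nothing.
Each semicircle gives μ₀I/(4R): inner arc 4.66×10⁻⁵ T, outer arc 1.54×10⁻⁵ T.
The two arcs carry current in opposite angular senses, so their fields oppose: B = |4.66×10⁻⁵ − 1.54×10⁻⁵| = 3.12×10⁻⁵ T.

B ≈ 31.2 μT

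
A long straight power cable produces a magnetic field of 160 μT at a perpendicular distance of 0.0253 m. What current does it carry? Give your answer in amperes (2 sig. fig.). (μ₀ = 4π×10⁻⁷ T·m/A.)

I ≈ 20 A

For a long straight wire B = μ₀I/(2πd), so I = 2πdB/μ₀.
I = 2π × 0.0253 × 1.60×10⁻⁴ / (4π×10⁻⁷) = 20.2 A.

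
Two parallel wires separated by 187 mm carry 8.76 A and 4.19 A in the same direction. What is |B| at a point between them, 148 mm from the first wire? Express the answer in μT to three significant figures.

B ≈ 9.65 μT

Each long wire gives B = μ₀I/(2πd). Distances are d₁ = 0.148 m and d₂ = 0.039 m.
B₁ = 1.18×10⁻⁵ T, B₂ = 2.15×10⁻⁵ T.
Between parallel currents the two contributions point in opposite directions, so they subtract. B = |B₁ − B₂| = |1.18×10⁻⁵ − 2.15×10⁻⁵| = 9.65×10⁻⁶ T.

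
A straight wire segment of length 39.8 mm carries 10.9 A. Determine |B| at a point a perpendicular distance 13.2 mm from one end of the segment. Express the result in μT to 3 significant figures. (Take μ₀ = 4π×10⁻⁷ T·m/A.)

For a finite straight segment, B = (μ₀I/4πd)(sinθ₁ + sinθ₂), where θ₁, θ₂ are the angles from the perpendicular to each end.
The perpendicular foot is at one end, so the two end-offsets along the wire are 0 and L = 0.0398 m.
sinθ₁ = 0/√(0²+0.0132²) = 0.0000; sinθ₂ = 0.0398/√(0.0398²+0.0132²) = 0.9492.
B = (4π×10⁻⁷ × 10.9) / (4π × 0.0132) × (0.0000 + 0.9492) = 7.84×10⁻⁵ T.

B ≈ 78.4 μT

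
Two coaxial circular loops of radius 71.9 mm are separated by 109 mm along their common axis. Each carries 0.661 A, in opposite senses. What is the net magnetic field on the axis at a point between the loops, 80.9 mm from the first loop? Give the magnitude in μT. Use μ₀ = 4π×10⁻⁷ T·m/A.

B ≈ 2.97 μT

Each loop contributes B = μ₀IR²/[2(R²+z²)^(3/2)] on the axis, with z measured from that loop.
Loop 1 (z = 0.0809 m): B₁ = 1.69×10⁻⁶ T. Loop 2 (z = 0.0281 m): B₂ = 4.67×10⁻⁶ T.
The fields oppose: B = |B₁ − B₂| = 2.97×10⁻⁶ T.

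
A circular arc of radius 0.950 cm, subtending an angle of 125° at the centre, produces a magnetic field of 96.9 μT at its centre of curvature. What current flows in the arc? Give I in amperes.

I ≈ 4.22 A

For a circular arc, B = μ₀Iφ/(4πR) with φ in radians; here φ = 2.182 rad.
So I = 4πRB/(μ₀φ) = 4π × 0.0095 × 9.69×10⁻⁵ / (4π×10⁻⁷ × 2.182) = 4.22 A.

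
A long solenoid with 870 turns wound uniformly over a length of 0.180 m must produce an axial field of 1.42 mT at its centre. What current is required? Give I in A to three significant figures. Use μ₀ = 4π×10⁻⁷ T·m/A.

Inside a long solenoid B = μ₀nI with n = 4833 m⁻¹, so I = B/(μ₀n).
I = 1.42×10⁻³ / (4π×10⁻⁷ × 4833) = 0.234 A.

I ≈ 0.234 A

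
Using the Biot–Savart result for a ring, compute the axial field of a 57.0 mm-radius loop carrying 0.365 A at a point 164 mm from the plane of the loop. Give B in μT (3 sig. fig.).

B ≈ 0.142 μT

On the axis of a circular loop, B = μ₀IR² / [2(R²+z²)^(3/2)].
R² + z² = (0.057)² + (0.164)² = 0.03015 m², and (R²+z²)^(3/2) = 5.23×10⁻³ m³.
B = (4π×10⁻⁷ × 0.365 × 0.003249) / (2 × 5.23×10⁻³) = 1.42×10⁻⁷ T.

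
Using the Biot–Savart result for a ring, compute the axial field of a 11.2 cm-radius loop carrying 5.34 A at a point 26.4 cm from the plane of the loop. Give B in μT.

On the axis of a circular loop, B = μ₀IR² / [2(R²+z²)^(3/2)].
R² + z² = (0.112)² + (0.264)² = 0.08224 m², and (R²+z²)^(3/2) = 2.36×10⁻² m³.
B = (4π×10⁻⁷ × 5.34 × 0.01254) / (2 × 2.36×10⁻²) = 1.78×10⁻⁶ T.

B ≈ 1.78 μT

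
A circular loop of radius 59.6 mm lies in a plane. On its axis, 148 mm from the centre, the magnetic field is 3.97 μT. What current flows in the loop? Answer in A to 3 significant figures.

On the axis of a loop, B = μ₀IR²/[2(R²+z²)^(3/2)], so I = 2B(R²+z²)^(3/2)/(μ₀R²).
R² + z² = 0.003552 + 0.0219 = 0.02546 m²; raised to 3/2 gives 4.06×10⁻³ m³.
I = 2 × 3.97×10⁻⁶ × 4.06×10⁻³ / (1.26×10⁻⁶ × 0.003552) = 7.22 A.

I ≈ 7.22 A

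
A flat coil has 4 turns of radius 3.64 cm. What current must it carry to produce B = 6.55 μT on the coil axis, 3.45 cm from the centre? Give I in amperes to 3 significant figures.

I ≈ 0.248 A

For an N-turn coil, B = Nμ₀IR²/[2(R²+z²)^(3/2)] with R = 0.0364 m, z = 0.0345 m, so I = 2B(R²+z²)^(3/2)/(Nμ₀R²) = 2 × 6.55×10⁻⁶ × 1.26×10⁻⁴ / (4 × 4π×10⁻⁷ × 0.001325) = 0.248 A.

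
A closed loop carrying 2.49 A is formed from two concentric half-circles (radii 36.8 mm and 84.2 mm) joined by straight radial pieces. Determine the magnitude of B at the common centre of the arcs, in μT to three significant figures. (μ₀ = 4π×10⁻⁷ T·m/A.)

The radial connectors point toward the centre, so dl × r̂ = 0 and they contribute nothing.
Each semicircle gives μ₀I/(4R): inner arc 2.13×10⁻⁵ T, outer arc 9.29×10⁻⁶ T.
The two arcs carry current in opposite angular senses, so their fields oppose: B = |2.13×10⁻⁵ − 9.29×10⁻⁶| = 1.20×10⁻⁵ T.

B ≈ 12.0 μT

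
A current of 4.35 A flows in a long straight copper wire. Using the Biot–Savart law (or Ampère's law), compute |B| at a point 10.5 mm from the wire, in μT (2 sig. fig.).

For an infinitely long straight wire, B = μ₀I/(2πd).
B = (4π×10⁻⁷ × 4.35) / (2π × 0.0105) = 8.29×10⁻⁵ T.

B ≈ 83 μT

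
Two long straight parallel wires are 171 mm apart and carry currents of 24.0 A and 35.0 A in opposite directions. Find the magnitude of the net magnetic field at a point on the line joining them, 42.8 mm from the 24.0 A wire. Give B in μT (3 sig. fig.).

B ≈ 167 μT

Each long wire gives B = μ₀I/(2πd). Distances are d₁ = 0.0428 m and d₂ = 0.1282 m.
B₁ = 1.12×10⁻⁴ T, B₂ = 5.46×10⁻⁵ T.
Between antiparallel currents both contributions point the same way, so they add. B = B₁ + B₂ = 1.12×10⁻⁴ + 5.46×10⁻⁵ = 1.67×10⁻⁴ T.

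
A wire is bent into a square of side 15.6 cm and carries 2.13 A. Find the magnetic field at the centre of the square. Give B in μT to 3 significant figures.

Each side is a finite straight segment at perpendicular distance d = a/(2 tan(π/4)) = 0.078 m from the centre, with end-angles ±π/4.
One side contributes B₁ = (μ₀I/4πd)·2 sin(π/4) = 3.86×10⁻⁶ T.
All 4 sides add in the same direction: B = 4 × 3.86×10⁻⁶ = 1.54×10⁻⁵ T.

B ≈ 15.4 μT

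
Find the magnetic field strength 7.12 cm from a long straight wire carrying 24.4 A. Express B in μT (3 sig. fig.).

For an infinitely long straight wire, B = μ₀I/(2πd).
B = (4π×10⁻⁷ × 24.4) / (2π × 0.0712) = 6.85×10⁻⁵ T.

B ≈ 68.5 μT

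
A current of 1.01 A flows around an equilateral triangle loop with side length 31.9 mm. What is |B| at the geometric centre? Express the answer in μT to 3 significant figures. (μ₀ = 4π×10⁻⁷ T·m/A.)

Each side is a finite straight segment at perpendicular distance d = a/(2 tan(π/3)) = 0.009209 m from the centre, with end-angles ±π/3.
One side contributes B₁ = (μ₀I/4πd)·2 sin(π/3) = 1.90×10⁻⁵ T.
All 3 sides add in the same direction: B = 3 × 1.90×10⁻⁵ = 5.70×10⁻⁵ T.

B ≈ 57.0 μT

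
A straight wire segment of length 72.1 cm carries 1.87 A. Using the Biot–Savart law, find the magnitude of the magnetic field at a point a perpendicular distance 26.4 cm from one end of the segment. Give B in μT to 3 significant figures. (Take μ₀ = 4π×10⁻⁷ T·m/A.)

For a finite straight segment, B = (μ₀I/4πd)(sinθ₁ + sinθ₂), where θ₁, θ₂ are the angles from the perpendicular to each end.
The perpendicular foot is at one end, so the two end-offsets along the wire are 0 and L = 0.721 m.
sinθ₁ = 0/√(0²+0.264²) = 0.0000; sinθ₂ = 0.721/√(0.721²+0.264²) = 0.9390.
B = (4π×10⁻⁷ × 1.87) / (4π × 0.264) × (0.0000 + 0.9390) = 6.65×10⁻⁷ T.

B ≈ 0.665 μT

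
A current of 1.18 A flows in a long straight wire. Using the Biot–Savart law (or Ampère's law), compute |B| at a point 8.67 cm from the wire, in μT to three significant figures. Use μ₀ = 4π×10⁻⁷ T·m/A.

For an infinitely long straight wire, B = μ₀I/(2πd).
B = (4π×10⁻⁷ × 1.18) / (2π × 0.0867) = 2.72×10⁻⁶ T.

B ≈ 2.72 μT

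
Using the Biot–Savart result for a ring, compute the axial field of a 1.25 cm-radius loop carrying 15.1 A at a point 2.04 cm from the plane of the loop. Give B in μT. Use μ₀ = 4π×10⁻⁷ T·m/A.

B ≈ 108 μT

On the axis of a circular loop, B = μ₀IR² / [2(R²+z²)^(3/2)].
R² + z² = (0.0125)² + (0.0204)² = 0.0005724 m², and (R²+z²)^(3/2) = 1.37×10⁻⁵ m³.
B = (4π×10⁻⁷ × 15.1 × 0.0001563) / (2 × 1.37×10⁻⁵) = 1.08×10⁻⁴ T.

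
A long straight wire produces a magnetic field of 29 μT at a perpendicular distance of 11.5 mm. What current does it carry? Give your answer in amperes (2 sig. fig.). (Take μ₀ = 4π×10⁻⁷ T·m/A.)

I ≈ 1.7 A

For a long straight wire B = μ₀I/(2πd), so I = 2πdB/μ₀.
I = 2π × 0.0115 × 2.90×10⁻⁵ / (4π×10⁻⁷) = 1.67 A.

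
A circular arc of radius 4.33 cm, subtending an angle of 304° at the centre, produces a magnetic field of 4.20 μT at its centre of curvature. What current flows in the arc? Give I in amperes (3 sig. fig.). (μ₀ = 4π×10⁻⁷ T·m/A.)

For a circular arc, B = μ₀Iφ/(4πR) with φ in radians; here φ = 5.306 rad.
So I = 4πRB/(μ₀φ) = 4π × 0.0433 × 4.20×10⁻⁶ / (4π×10⁻⁷ × 5.306) = 0.343 A.

I ≈ 0.343 A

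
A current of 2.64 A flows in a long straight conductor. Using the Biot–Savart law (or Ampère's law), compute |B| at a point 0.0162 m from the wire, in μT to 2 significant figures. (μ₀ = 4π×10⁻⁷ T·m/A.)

B ≈ 33 μT

For an infinitely long straight wire, B = μ₀I/(2πd).
B = (4π×10⁻⁷ × 2.64) / (2π × 0.0162) = 3.26×10⁻⁵ T.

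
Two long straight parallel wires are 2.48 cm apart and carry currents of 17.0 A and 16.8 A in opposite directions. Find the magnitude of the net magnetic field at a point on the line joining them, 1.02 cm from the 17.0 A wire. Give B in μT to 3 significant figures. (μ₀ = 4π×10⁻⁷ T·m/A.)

Each long wire gives B = μ₀I/(2πd). Distances are d₁ = 0.0102 m and d₂ = 0.0146 m.
B₁ = 3.33×10⁻⁴ T, B₂ = 2.30×10⁻⁴ T.
Between antiparallel currents both contributions point the same way, so they add. B = B₁ + B₂ = 3.33×10⁻⁴ + 2.30×10⁻⁴ = 5.63×10⁻⁴ T.

B ≈ 563 μT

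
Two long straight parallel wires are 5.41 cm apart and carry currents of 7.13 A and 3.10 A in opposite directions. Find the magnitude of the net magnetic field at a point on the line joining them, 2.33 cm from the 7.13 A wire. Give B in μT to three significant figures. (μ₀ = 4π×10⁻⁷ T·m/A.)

Each long wire gives B = μ₀I/(2πd). Distances are d₁ = 0.0233 m and d₂ = 0.0308 m.
B₁ = 6.12×10⁻⁵ T, B₂ = 2.01×10⁻⁵ T.
Between antiparallel currents both contributions point the same way, so they add. B = B₁ + B₂ = 6.12×10⁻⁵ + 2.01×10⁻⁵ = 8.13×10⁻⁵ T.

B ≈ 81.3 μT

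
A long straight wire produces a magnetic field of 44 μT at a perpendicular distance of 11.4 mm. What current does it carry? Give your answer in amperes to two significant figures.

I ≈ 2.5 A

For a long straight wire B = μ₀I/(2πd), so I = 2πdB/μ₀.
I = 2π × 0.0114 × 4.40×10⁻⁵ / (4π×10⁻⁷) = 2.51 A.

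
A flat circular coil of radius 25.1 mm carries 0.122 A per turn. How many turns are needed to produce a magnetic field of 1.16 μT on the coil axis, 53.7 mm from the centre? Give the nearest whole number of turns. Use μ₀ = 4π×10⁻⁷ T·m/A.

N = 5

For an N-turn coil, B = Nμ₀IR²/[2(R²+z²)^(3/2)]. A single turn gives B₁ = 2.32×10⁻⁷ T with R = 0.0251 m, z = 0.0537 m.
N = B/B₁ = 1.16×10⁻⁶ / 2.32×10⁻⁷ = 5.00.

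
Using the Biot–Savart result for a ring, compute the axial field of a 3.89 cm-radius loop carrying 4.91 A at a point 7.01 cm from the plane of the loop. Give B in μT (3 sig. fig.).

B ≈ 9.06 μT

On the axis of a circular loop, B = μ₀IR² / [2(R²+z²)^(3/2)].
R² + z² = (0.0389)² + (0.0701)² = 0.006427 m², and (R²+z²)^(3/2) = 5.15×10⁻⁴ m³.
B = (4π×10⁻⁷ × 4.91 × 0.001513) / (2 × 5.15×10⁻⁴) = 9.06×10⁻⁶ T.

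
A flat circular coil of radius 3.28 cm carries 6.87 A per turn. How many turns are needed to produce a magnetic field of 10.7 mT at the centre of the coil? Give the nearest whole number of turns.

For an N-turn coil, B = Nμ₀I/(2R). A single turn gives B₁ = 1.32×10⁻⁴ T with R = 0.0328 m.
N = B/B₁ = 1.07×10⁻² / 1.32×10⁻⁴ = 81.31.

N = 81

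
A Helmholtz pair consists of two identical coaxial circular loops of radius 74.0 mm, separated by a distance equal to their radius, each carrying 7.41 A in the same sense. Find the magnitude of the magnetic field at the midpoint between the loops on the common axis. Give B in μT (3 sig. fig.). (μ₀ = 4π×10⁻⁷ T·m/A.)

Each loop contributes B = μ₀IR²/[2(R²+z²)^(3/2)] on the axis, with z measured from that loop.
Loop 1 (z = 0.037 m): B₁ = 4.50×10⁻⁵ T. Loop 2 (z = 0.037 m): B₂ = 4.50×10⁻⁵ T.
The fields add: B = B₁ + B₂ = 9.00×10⁻⁵ T.

B ≈ 90.0 μT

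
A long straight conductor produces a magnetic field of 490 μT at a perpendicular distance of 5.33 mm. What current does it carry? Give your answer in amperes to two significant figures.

I ≈ 13 A

For a long straight wire B = μ₀I/(2πd), so I = 2πdB/μ₀.
I = 2π × 0.00533 × 4.90×10⁻⁴ / (4π×10⁻⁷) = 13.1 A.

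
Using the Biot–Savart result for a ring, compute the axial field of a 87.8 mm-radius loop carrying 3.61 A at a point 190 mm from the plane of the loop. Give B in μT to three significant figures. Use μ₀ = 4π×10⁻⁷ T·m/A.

B ≈ 1.91 μT

On the axis of a circular loop, B = μ₀IR² / [2(R²+z²)^(3/2)].
R² + z² = (0.0878)² + (0.19)² = 0.04381 m², and (R²+z²)^(3/2) = 9.17×10⁻³ m³.
B = (4π×10⁻⁷ × 3.61 × 0.007709) / (2 × 9.17×10⁻³) = 1.91×10⁻⁶ T.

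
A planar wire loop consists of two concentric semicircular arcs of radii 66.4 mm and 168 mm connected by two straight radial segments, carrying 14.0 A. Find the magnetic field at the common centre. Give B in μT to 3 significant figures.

B ≈ 40.1 μT

The radial connectors point toward the centre, so dl × r̂ = 0 and they contribute nothing.
Each semicircle gives μ₀I/(4R): inner arc 6.62×10⁻⁵ T, outer arc 2.62×10⁻⁵ T.
The two arcs carry current in opposite angular senses, so their fields oppose: B = |6.62×10⁻⁵ − 2.62×10⁻⁵| = 4.01×10⁻⁵ T.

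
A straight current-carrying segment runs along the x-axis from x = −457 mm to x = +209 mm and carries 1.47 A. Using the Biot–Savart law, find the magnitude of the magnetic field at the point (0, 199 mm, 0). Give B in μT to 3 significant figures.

For a finite straight segment, B = (μ₀I/4πd)(sinθ₁ + sinθ₂), where θ₁, θ₂ are the angles from the perpendicular to each end.
The perpendicular distance is d = 0.199 m; the end-offsets along the wire are a = 0.457 m and b = 0.209 m.
sinθ₁ = 0.457/√(0.457²+0.199²) = 0.9168; sinθ₂ = 0.209/√(0.209²+0.199²) = 0.7242.
B = (4π×10⁻⁷ × 1.47) / (4π × 0.199) × (0.9168 + 0.7242) = 1.21×10⁻⁶ T.

B ≈ 1.21 μT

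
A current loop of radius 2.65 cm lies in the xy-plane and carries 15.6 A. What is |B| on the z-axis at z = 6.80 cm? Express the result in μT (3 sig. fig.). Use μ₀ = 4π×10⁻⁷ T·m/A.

On the axis of a circular loop, B = μ₀IR² / [2(R²+z²)^(3/2)].
R² + z² = (0.0265)² + (0.068)² = 0.005326 m², and (R²+z²)^(3/2) = 3.89×10⁻⁴ m³.
B = (4π×10⁻⁷ × 15.6 × 0.0007022) / (2 × 3.89×10⁻⁴) = 1.77×10⁻⁵ T.

B ≈ 17.7 μT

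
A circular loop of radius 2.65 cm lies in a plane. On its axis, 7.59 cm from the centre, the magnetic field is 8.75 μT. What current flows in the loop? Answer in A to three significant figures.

On the axis of a loop, B = μ₀IR²/[2(R²+z²)^(3/2)], so I = 2B(R²+z²)^(3/2)/(μ₀R²).
R² + z² = 0.0007022 + 0.005761 = 0.006463 m²; raised to 3/2 gives 5.20×10⁻⁴ m³.
I = 2 × 8.75×10⁻⁶ × 5.20×10⁻⁴ / (1.26×10⁻⁶ × 0.0007022) = 10.3 A.

I ≈ 10.3 A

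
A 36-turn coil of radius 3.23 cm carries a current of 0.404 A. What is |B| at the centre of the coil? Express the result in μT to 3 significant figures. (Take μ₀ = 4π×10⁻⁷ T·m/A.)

For an N-turn flat coil, B = Nμ₀I/(2R) with R = 0.0323 m.
B = 36 × 7.86×10⁻⁶ T = 2.83×10⁻⁴ T.

B ≈ 283 μT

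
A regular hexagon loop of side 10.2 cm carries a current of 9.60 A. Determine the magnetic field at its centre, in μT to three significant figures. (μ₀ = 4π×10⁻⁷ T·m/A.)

B ≈ 65.2 μT

Each side is a finite straight segment at perpendicular distance d = a/(2 tan(π/6)) = 0.08833 m from the centre, with end-angles ±π/6.
One side contributes B₁ = (μ₀I/4πd)·2 sin(π/6) = 1.09×10⁻⁵ T.
All 6 sides add in the same direction: B = 6 × 1.09×10⁻⁵ = 6.52×10⁻⁵ T.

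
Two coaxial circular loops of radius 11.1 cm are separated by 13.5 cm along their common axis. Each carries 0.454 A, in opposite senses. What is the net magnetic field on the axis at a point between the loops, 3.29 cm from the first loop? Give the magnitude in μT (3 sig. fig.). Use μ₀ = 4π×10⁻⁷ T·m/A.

B ≈ 1.24 μT

Each loop contributes B = μ₀IR²/[2(R²+z²)^(3/2)] on the axis, with z measured from that loop.
Loop 1 (z = 0.0329 m): B₁ = 2.26×10⁻⁶ T. Loop 2 (z = 0.1021 m): B₂ = 1.02×10⁻⁶ T.
The fields oppose: B = |B₁ − B₂| = 1.24×10⁻⁶ T.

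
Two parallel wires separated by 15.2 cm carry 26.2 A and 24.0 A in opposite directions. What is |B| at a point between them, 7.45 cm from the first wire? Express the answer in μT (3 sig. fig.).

Each long wire gives B = μ₀I/(2πd). Distances are d₁ = 0.0745 m and d₂ = 0.0775 m.
B₁ = 7.03×10⁻⁵ T, B₂ = 6.19×10⁻⁵ T.
Between antiparallel currents both contributions point the same way, so they add. B = B₁ + B₂ = 7.03×10⁻⁵ + 6.19×10⁻⁵ = 1.32×10⁻⁴ T.

B ≈ 132 μT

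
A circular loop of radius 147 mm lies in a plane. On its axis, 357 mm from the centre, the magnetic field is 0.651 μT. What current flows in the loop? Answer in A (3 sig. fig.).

I ≈ 2.76 A

On the axis of a loop, B = μ₀IR²/[2(R²+z²)^(3/2)], so I = 2B(R²+z²)^(3/2)/(μ₀R²).
R² + z² = 0.02161 + 0.1274 = 0.1491 m²; raised to 3/2 gives 5.75×10⁻² m³.
I = 2 × 6.51×10⁻⁷ × 5.75×10⁻² / (1.26×10⁻⁶ × 0.02161) = 2.76 A.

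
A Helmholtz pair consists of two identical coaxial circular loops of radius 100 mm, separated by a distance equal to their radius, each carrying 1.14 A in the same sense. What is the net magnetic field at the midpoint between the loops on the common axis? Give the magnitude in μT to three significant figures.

Each loop contributes B = μ₀IR²/[2(R²+z²)^(3/2)] on the axis, with z measured from that loop.
Loop 1 (z = 0.05 m): B₁ = 5.13×10⁻⁶ T. Loop 2 (z = 0.05 m): B₂ = 5.13×10⁻⁶ T.
The fields add: B = B₁ + B₂ = 1.03×10⁻⁵ T.

B ≈ 10.3 μT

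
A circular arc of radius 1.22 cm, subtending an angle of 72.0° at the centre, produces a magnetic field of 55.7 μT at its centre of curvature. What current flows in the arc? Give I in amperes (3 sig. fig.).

I ≈ 5.41 A

For a circular arc, B = μ₀Iφ/(4πR) with φ in radians; here φ = 1.257 rad.
So I = 4πRB/(μ₀φ) = 4π × 0.0122 × 5.57×10⁻⁵ / (4π×10⁻⁷ × 1.257) = 5.41 A.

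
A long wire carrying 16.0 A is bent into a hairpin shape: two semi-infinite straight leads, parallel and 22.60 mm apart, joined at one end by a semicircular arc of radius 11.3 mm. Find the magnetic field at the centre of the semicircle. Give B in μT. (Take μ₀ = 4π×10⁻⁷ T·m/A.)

B ≈ 728 μT

The semicircular arc contributes B_arc = μ₀I·π/(4πR) = μ₀I/(4R) = 4.45×10⁻⁴ T.
Each semi-infinite lead is at perpendicular distance R = 0.0113 m from the centre, with the perpendicular foot at its near end, so it contributes μ₀I/(4πR); both point the same way, together 2.83×10⁻⁴ T.
Arc and leads all point the same direction: B = 4.45×10⁻⁴ + 2.83×10⁻⁴ = 7.28×10⁻⁴ T.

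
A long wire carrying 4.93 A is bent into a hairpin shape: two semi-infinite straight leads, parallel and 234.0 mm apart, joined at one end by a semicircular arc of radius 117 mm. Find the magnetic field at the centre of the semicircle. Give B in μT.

The semicircular arc contributes B_arc = μ₀I·π/(4πR) = μ₀I/(4R) = 1.32×10⁻⁵ T.
Each semi-infinite lead is at perpendicular distance R = 0.117 m from the centre, with the perpendicular foot at its near end, so it contributes μ₀I/(4πR); both point the same way, together 8.43×10⁻⁶ T.
Arc and leads all point the same direction: B = 1.32×10⁻⁵ + 8.43×10⁻⁶ = 2.17×10⁻⁵ T.

B ≈ 21.7 μT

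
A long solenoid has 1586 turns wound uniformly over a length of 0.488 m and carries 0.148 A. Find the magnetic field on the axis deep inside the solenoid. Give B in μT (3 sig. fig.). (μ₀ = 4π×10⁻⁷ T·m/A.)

B ≈ 604 μT

Inside a long solenoid, B = μ₀nI with n = 3250 turns/m.
B = 4π×10⁻⁷ × 3250 × 0.148 = 6.04×10⁻⁴ T.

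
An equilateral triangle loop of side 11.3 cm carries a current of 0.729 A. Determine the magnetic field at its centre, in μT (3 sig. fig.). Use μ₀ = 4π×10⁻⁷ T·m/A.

B ≈ 11.6 μT

Each side is a finite straight segment at perpendicular distance d = a/(2 tan(π/3)) = 0.03262 m from the centre, with end-angles ±π/3.
One side contributes B₁ = (μ₀I/4πd)·2 sin(π/3) = 3.87×10⁻⁶ T.
All 3 sides add in the same direction: B = 3 × 3.87×10⁻⁶ = 1.16×10⁻⁵ T.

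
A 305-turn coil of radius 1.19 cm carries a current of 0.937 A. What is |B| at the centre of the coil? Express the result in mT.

B ≈ 15.1 mT

For an N-turn flat coil, B = Nμ₀I/(2R) with R = 0.0119 m.
B = 305 × 4.95×10⁻⁵ T = 1.51×10⁻² T.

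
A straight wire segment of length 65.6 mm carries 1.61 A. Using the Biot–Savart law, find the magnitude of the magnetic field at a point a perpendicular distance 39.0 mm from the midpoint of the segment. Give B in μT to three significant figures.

For a finite straight segment, B = (μ₀I/4πd)(sinθ₁ + sinθ₂), where θ₁, θ₂ are the angles from the perpendicular to each end.
The perpendicular from the point meets the wire at its midpoint, so each end is L/2 = 0.0328 m away along the wire.
sinθ₁ = 0.0328/√(0.0328²+0.039²) = 0.6437; sinθ₂ = 0.0328/√(0.0328²+0.039²) = 0.6437.
B = (4π×10⁻⁷ × 1.61) / (4π × 0.039) × (0.6437 + 0.6437) = 5.31×10⁻⁶ T.

B ≈ 5.31 μT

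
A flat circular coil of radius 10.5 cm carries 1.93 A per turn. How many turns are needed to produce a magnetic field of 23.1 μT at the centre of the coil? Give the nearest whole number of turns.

N = 2

For an N-turn coil, B = Nμ₀I/(2R). A single turn gives B₁ = 1.15×10⁻⁵ T with R = 0.105 m.
N = B/B₁ = 2.31×10⁻⁵ / 1.15×10⁻⁵ = 2.00.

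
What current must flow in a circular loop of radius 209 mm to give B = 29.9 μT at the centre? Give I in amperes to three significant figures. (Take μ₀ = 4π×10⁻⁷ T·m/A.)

At the centre of a circular loop B = μ₀I/(2R), so I = 2RB/μ₀.
With R = 0.209 m, I = 2 × 0.209 × 2.99×10⁻⁵ / (4π×10⁻⁷) = 9.95 A.

I ≈ 9.95 A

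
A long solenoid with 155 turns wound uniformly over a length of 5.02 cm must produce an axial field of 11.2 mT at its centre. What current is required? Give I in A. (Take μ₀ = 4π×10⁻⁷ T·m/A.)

Inside a long solenoid B = μ₀nI with n = 3088 m⁻¹, so I = B/(μ₀n).
I = 1.12×10⁻² / (4π×10⁻⁷ × 3088) = 2.89 A.

I ≈ 2.89 A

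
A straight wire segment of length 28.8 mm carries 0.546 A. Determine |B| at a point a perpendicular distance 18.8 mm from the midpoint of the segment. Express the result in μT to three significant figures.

B ≈ 3.53 μT

For a finite straight segment, B = (μ₀I/4πd)(sinθ₁ + sinθ₂), where θ₁, θ₂ are the angles from the perpendicular to each end.
The perpendicular from the point meets the wire at its midpoint, so each end is L/2 = 0.0144 m away along the wire.
sinθ₁ = 0.0144/√(0.0144²+0.0188²) = 0.6081; sinθ₂ = 0.0144/√(0.0144²+0.0188²) = 0.6081.
B = (4π×10⁻⁷ × 0.546) / (4π × 0.0188) × (0.6081 + 0.6081) = 3.53×10⁻⁶ T.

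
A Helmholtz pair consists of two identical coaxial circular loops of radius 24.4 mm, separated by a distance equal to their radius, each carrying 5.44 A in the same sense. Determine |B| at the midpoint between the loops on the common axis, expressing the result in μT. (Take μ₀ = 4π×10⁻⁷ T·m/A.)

B ≈ 200 μT

Each loop contributes B = μ₀IR²/[2(R²+z²)^(3/2)] on the axis, with z measured from that loop.
Loop 1 (z = 0.0122 m): B₁ = 1.00×10⁻⁴ T. Loop 2 (z = 0.0122 m): B₂ = 1.00×10⁻⁴ T.
The fields add: B = B₁ + B₂ = 2.00×10⁻⁴ T.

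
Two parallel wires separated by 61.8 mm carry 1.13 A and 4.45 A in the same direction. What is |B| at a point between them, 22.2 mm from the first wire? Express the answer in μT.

Each long wire gives B = μ₀I/(2πd). Distances are d₁ = 0.0222 m and d₂ = 0.0396 m.
B₁ = 1.02×10⁻⁵ T, B₂ = 2.25×10⁻⁵ T.
Between parallel currents the two contributions point in opposite directions, so they subtract. B = |B₁ − B₂| = |1.02×10⁻⁵ − 2.25×10⁻⁵| = 1.23×10⁻⁵ T.

B ≈ 12.3 μT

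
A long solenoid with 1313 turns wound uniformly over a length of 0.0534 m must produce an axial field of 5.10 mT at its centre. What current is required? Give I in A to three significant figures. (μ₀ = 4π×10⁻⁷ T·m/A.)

I ≈ 0.165 A

Inside a long solenoid B = μ₀nI with n = 2.459×10⁴ m⁻¹, so I = B/(μ₀n).
I = 5.10×10⁻³ / (4π×10⁻⁷ × 2.459×10⁴) = 0.165 A.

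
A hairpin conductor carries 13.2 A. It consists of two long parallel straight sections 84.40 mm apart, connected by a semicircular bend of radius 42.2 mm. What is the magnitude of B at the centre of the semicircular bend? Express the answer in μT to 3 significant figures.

The semicircular arc contributes B_arc = μ₀I·π/(4πR) = μ₀I/(4R) = 9.83×10⁻⁵ T.
Each semi-infinite lead is at perpendicular distance R = 0.0422 m from the centre, with the perpendicular foot at its near end, so it contributes μ₀I/(4πR); both point the same way, together 6.26×10⁻⁵ T.
Arc and leads all point the same direction: B = 9.83×10⁻⁵ + 6.26×10⁻⁵ = 1.61×10⁻⁴ T.

B ≈ 161 μT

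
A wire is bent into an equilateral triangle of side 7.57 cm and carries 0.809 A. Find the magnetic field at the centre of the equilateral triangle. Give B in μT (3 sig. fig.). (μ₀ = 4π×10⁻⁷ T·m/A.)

B ≈ 19.2 μT

Each side is a finite straight segment at perpendicular distance d = a/(2 tan(π/3)) = 0.02185 m from the centre, with end-angles ±π/3.
One side contributes B₁ = (μ₀I/4πd)·2 sin(π/3) = 6.41×10⁻⁶ T.
All 3 sides add in the same direction: B = 3 × 6.41×10⁻⁶ = 1.92×10⁻⁵ T.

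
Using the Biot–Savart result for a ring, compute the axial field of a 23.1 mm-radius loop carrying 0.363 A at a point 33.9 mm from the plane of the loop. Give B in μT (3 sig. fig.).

B ≈ 1.76 μT

On the axis of a circular loop, B = μ₀IR² / [2(R²+z²)^(3/2)].
R² + z² = (0.0231)² + (0.0339)² = 0.001683 m², and (R²+z²)^(3/2) = 6.90×10⁻⁵ m³.
B = (4π×10⁻⁷ × 0.363 × 0.0005336) / (2 × 6.90×10⁻⁵) = 1.76×10⁻⁶ T.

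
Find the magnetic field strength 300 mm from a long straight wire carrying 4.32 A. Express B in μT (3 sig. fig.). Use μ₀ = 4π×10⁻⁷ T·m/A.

B ≈ 2.88 μT

For an infinitely long straight wire, B = μ₀I/(2πd).
B = (4π×10⁻⁷ × 4.32) / (2π × 0.3) = 2.88×10⁻⁶ T.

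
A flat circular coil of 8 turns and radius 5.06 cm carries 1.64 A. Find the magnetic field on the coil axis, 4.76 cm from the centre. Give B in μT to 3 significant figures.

B ≈ 63.0 μT

For an N-turn flat coil, B = Nμ₀IR²/[2(R²+z²)^(3/2)] with R = 0.0506 m, z = 0.0476 m.
B = 8 × 7.87×10⁻⁶ T = 6.30×10⁻⁵ T.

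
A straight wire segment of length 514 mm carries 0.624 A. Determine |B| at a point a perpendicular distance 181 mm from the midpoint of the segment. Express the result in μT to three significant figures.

For a finite straight segment, B = (μ₀I/4πd)(sinθ₁ + sinθ₂), where θ₁, θ₂ are the angles from the perpendicular to each end.
The perpendicular from the point meets the wire at its midpoint, so each end is L/2 = 0.257 m away along the wire.
sinθ₁ = 0.257/√(0.257²+0.181²) = 0.8176; sinθ₂ = 0.257/√(0.257²+0.181²) = 0.8176.
B = (4π×10⁻⁷ × 0.624) / (4π × 0.181) × (0.8176 + 0.8176) = 5.64×10⁻⁷ T.

B ≈ 0.564 μT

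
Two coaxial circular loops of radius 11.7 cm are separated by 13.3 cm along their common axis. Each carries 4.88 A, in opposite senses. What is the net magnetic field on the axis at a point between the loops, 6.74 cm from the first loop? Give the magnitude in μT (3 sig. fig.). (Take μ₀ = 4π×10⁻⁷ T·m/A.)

Each loop contributes B = μ₀IR²/[2(R²+z²)^(3/2)] on the axis, with z measured from that loop.
Loop 1 (z = 0.0674 m): B₁ = 1.71×10⁻⁵ T. Loop 2 (z = 0.0656 m): B₂ = 1.74×10⁻⁵ T.
The fields oppose: B = |B₁ − B₂| = 3.41×10⁻⁷ T.

B ≈ 0.341 μT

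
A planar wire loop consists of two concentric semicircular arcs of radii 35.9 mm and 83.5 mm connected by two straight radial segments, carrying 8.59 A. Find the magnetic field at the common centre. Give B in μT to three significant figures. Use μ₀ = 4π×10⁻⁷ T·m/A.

B ≈ 42.9 μT

The radial connectors point toward the centre, so dl × r̂ = 0 and they contribute nothing.
Each semicircle gives μ₀I/(4R): inner arc 7.52×10⁻⁵ T, outer arc 3.23×10⁻⁵ T.
The two arcs carry current in opposite angular senses, so their fields oppose: B = |7.52×10⁻⁵ − 3.23×10⁻⁵| = 4.29×10⁻⁵ T.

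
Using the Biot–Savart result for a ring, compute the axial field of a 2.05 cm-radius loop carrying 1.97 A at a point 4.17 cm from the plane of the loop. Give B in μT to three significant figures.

On the axis of a circular loop, B = μ₀IR² / [2(R²+z²)^(3/2)].
R² + z² = (0.0205)² + (0.0417)² = 0.002159 m², and (R²+z²)^(3/2) = 1.00×10⁻⁴ m³.
B = (4π×10⁻⁷ × 1.97 × 0.0004202) / (2 × 1.00×10⁻⁴) = 5.18×10⁻⁶ T.

B ≈ 5.18 μT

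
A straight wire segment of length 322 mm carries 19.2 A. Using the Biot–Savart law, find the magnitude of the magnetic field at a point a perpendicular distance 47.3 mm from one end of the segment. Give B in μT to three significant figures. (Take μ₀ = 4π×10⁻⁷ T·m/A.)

For a finite straight segment, B = (μ₀I/4πd)(sinθ₁ + sinθ₂), where θ₁, θ₂ are the angles from the perpendicular to each end.
The perpendicular foot is at one end, so the two end-offsets along the wire are 0 and L = 0.322 m.
sinθ₁ = 0/√(0²+0.0473²) = 0.0000; sinθ₂ = 0.322/√(0.322²+0.0473²) = 0.9894.
B = (4π×10⁻⁷ × 19.2) / (4π × 0.0473) × (0.0000 + 0.9894) = 4.02×10⁻⁵ T.

B ≈ 40.2 μT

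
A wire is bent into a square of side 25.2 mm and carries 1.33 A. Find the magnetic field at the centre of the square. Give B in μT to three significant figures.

Each side is a finite straight segment at perpendicular distance d = a/(2 tan(π/4)) = 0.0126 m from the centre, with end-angles ±π/4.
One side contributes B₁ = (μ₀I/4πd)·2 sin(π/4) = 1.49×10⁻⁵ T.
All 4 sides add in the same direction: B = 4 × 1.49×10⁻⁵ = 5.97×10⁻⁵ T.

B ≈ 59.7 μT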